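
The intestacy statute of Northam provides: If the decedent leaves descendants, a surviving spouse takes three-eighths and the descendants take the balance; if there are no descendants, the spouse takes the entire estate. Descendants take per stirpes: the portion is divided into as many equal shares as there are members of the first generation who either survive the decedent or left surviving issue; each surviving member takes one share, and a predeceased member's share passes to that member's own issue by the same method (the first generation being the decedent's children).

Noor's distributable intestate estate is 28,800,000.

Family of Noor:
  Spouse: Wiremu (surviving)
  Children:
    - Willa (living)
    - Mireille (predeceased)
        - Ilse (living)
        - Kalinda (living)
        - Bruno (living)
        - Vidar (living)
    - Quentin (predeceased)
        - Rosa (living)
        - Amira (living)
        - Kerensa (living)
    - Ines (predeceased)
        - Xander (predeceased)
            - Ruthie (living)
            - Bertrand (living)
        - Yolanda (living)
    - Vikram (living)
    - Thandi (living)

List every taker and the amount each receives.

Wiremu: 10,800,000; Willa: 3,000,000; Ilse: 750,000; Kalinda: 750,000; Bruno: 750,000; Vidar: 750,000; Rosa: 1,000,000; Amira: 1,000,000; Kerensa: 1,000,000; Ruthie: 750,000; Bertrand: 750,000; Yolanda: 1,500,000; Vikram: 3,000,000; Thandi: 3,000,000

Wiremu takes three-eighths of 28,800,000 = 10,800,000. The remaining 18,000,000 passes to the descendants.
The descendants' portion (18,000,000) is divided into 6 shares of 3,000,000: Willa, Vikram, and Thandi each take 3,000,000; Mireille's 3,000,000 share passes to Mireille's issue; Quentin's 3,000,000 share passes to Quentin's issue; Ines's 3,000,000 share passes to Ines's issue.
Mireille's share (3,000,000) is divided into 4 shares of 750,000: Ilse, Kalinda, Bruno, and Vidar each take 750,000.
Quentin's share (3,000,000) is divided into 3 shares of 1,000,000: Rosa, Amira, and Kerensa each take 1,000,000.
Ines's share (3,000,000) is divided into 2 shares of 1,500,000: Yolanda takes 1,500,000; Xander's 1,500,000 share passes to Xander's issue.
Xander's share (1,500,000) is divided into 2 shares of 750,000: Ruthie and Bertrand each take 750,000.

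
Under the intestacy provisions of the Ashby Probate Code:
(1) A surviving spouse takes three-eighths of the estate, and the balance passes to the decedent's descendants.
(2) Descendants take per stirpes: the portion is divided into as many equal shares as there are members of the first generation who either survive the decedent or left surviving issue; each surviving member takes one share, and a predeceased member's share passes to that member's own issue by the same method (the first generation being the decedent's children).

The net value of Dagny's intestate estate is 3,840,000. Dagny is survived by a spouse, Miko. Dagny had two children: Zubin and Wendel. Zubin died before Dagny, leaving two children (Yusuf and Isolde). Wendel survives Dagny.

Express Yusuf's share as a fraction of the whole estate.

Miko takes three-eighths of 3,840,000 = 1,440,000. The remaining 2,400,000 passes to the descendants.
The descendants' portion (2,400,000) is divided into 2 shares of 1,200,000: Wendel takes 1,200,000; Zubin's 1,200,000 share passes to Zubin's issue.
Zubin's share (1,200,000) is divided into 2 shares of 600,000: Yusuf and Isolde each take 600,000.

Yusuf receives 5/32 of the estate.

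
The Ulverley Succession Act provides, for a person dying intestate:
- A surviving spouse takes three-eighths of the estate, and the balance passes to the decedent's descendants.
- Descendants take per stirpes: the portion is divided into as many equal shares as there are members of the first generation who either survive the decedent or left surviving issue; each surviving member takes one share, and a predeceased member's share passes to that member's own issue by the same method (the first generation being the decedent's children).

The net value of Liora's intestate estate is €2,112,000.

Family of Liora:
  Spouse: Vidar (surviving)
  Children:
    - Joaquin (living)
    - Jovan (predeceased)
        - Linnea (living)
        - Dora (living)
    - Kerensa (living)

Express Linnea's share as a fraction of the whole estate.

Linnea receives 5/48 of the estate.

Vidar takes three-eighths of €2,112,000 = €792,000. The remaining €1,320,000 passes to the descendants.
The descendants' portion (€1,320,000) is divided into 3 shares of €440,000: Joaquin and Kerensa each take €440,000; Jovan's €440,000 share passes to Jovan's issue.
Jovan's share (€440,000) is divided into 2 shares of €220,000: Linnea and Dora each take €220,000.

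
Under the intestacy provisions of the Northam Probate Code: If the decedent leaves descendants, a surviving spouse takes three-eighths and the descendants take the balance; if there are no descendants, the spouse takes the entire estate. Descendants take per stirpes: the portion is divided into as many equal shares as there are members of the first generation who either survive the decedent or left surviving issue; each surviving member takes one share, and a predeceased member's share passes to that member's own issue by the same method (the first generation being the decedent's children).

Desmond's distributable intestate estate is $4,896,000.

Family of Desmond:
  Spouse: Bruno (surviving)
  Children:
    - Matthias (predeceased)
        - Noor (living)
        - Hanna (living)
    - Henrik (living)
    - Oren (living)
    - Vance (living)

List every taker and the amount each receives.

Bruno takes three-eighths of $4,896,000 = $1,836,000. The remaining $3,060,000 passes to the descendants.
The descendants' portion ($3,060,000) is divided into 4 shares of $765,000: Henrik, Oren, and Vance each take $765,000; Matthias's $765,000 share passes to Matthias's issue.
Matthias's share ($765,000) is divided into 2 shares of $382,500: Noor and Hanna each take $382,500.

Bruno: $1,836,000; Noor: $382,500; Hanna: $382,500; Henrik: $765,000; Oren: $765,000; Vance: $765,000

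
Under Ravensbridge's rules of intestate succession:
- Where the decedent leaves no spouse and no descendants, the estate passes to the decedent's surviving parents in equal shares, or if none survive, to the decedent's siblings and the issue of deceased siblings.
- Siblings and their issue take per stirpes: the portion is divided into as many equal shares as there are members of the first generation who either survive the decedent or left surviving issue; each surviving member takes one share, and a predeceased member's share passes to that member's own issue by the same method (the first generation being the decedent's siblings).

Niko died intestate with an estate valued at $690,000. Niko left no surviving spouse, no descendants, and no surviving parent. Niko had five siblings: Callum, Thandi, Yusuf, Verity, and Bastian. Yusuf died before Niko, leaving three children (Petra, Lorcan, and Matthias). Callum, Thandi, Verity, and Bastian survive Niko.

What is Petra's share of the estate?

The entire $690,000 passes to the siblings and their issue.
That amount ($690,000) is divided into 5 shares of $138,000: Callum, Thandi, Verity, and Bastian each take $138,000; Yusuf's $138,000 share passes to Yusuf's issue.
Yusuf's share ($138,000) is divided into 3 shares of $46,000: Petra, Lorcan, and Matthias each take $46,000.

Petra receives $46,000.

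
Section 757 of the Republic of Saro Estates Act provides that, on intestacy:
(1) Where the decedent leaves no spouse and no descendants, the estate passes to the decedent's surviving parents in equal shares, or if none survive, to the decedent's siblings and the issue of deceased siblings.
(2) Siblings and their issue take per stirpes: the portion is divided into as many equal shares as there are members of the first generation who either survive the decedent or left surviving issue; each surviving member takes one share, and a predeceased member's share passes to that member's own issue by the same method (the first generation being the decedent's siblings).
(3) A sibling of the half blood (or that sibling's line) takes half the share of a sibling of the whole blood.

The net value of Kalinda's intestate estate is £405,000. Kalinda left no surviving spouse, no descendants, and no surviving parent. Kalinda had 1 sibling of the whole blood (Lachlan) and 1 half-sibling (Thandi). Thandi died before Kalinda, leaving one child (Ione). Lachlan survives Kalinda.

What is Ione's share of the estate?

Ione receives £135,000.

The entire £405,000 passes to the siblings and their issue.
Counting each half-blood sibling's line as half a unit, there are 3/2 units in £405,000, so one unit is £270,000. Whole-blood lines (Lachlan) take £270,000 each; half-blood lines (Thandi) take £135,000 each.
Thandi's share (£135,000) passes entirely to Ione.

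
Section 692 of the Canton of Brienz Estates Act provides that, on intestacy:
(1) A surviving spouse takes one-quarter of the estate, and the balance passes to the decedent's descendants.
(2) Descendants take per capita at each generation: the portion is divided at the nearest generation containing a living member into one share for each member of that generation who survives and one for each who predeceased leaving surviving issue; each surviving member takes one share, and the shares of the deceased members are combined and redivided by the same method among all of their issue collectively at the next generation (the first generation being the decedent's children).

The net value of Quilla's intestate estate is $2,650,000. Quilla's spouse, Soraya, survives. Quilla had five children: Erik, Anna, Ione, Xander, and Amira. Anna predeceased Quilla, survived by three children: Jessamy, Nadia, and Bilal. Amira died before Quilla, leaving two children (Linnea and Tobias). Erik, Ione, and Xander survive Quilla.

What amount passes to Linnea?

Linnea receives $159,000.

Soraya takes one-quarter of $2,650,000 = $662,500. The remaining $1,987,500 passes to the descendants.
The descendants' portion ($1,987,500) is divided at the children's generation into 5 shares of $397,500. Erik, Ione, and Xander each take $397,500. The 2 shares of the deceased (Anna and Amira) are combined into a pool of $795,000.
That pool ($795,000) is divided at the grandchildren's generation equally among Jessamy, Nadia, Bilal, Linnea, and Tobias: $159,000 each.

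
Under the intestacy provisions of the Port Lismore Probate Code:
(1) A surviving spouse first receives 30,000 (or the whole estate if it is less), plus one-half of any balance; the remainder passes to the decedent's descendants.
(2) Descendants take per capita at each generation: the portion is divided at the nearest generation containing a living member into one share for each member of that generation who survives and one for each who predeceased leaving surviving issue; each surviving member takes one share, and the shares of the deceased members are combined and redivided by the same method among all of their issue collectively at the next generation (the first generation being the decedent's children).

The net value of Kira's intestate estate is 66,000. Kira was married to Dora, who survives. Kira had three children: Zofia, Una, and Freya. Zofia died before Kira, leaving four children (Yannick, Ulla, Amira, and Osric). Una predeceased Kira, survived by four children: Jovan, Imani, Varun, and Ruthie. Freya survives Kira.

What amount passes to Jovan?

Dora first takes 30,000, leaving a balance of 36,000. Dora then takes one-half of the balance (18,000), for a total of 48,000. The remaining 18,000 passes to the descendants.
The descendants' portion (18,000) is divided at the children's generation into 3 shares of 6,000. Freya takes 6,000. The 2 shares of the deceased (Zofia and Una) are combined into a pool of 12,000.
That pool (12,000) is divided at the grandchildren's generation equally among Yannick, Ulla, Amira, Osric, Jovan, Imani, Varun, and Ruthie: 1,500 each.

Jovan receives 1,500.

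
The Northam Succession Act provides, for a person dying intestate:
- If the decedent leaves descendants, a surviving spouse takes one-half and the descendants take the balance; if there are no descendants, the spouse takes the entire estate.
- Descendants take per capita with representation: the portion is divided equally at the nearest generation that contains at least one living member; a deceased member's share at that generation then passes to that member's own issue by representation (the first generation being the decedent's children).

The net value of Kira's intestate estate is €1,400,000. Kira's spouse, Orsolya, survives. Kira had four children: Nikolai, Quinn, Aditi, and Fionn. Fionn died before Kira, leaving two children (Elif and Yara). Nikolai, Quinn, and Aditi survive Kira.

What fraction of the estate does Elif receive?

Elif receives 1/16 of the estate.

Orsolya takes one-half of €1,400,000 = €700,000. The remaining €700,000 passes to the descendants.
The descendants' portion (€700,000) is divided into 4 shares of €175,000: Nikolai, Quinn, and Aditi each take €175,000; Fionn's €175,000 share passes to Fionn's issue.
Fionn's share (€175,000) is divided into 2 shares of €87,500: Elif and Yara each take €87,500.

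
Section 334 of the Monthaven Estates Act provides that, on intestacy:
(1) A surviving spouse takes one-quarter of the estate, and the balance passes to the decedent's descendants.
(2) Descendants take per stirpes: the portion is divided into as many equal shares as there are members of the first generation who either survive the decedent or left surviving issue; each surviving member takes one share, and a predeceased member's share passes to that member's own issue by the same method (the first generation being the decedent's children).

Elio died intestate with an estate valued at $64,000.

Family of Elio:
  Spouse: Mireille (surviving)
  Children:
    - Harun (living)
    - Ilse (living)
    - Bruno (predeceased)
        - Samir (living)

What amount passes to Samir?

Samir receives $16,000.

Mireille takes one-quarter of $64,000 = $16,000. The remaining $48,000 passes to the descendants.
The descendants' portion ($48,000) is divided into 3 shares of $16,000: Harun and Ilse each take $16,000; Bruno's $16,000 share passes to Bruno's issue.
Bruno's share ($16,000) passes entirely to Samir.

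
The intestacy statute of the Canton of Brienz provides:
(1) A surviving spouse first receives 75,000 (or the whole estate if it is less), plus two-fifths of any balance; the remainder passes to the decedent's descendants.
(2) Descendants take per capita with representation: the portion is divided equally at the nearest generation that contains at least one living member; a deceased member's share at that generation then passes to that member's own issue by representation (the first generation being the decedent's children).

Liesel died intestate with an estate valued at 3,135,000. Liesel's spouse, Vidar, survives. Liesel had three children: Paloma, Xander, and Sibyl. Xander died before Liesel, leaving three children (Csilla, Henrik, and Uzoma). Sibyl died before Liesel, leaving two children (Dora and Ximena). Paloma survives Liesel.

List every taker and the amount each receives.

Vidar first takes 75,000, leaving a balance of 3,060,000. Vidar then takes two-fifths of the balance (1,224,000), for a total of 1,299,000. The remaining 1,836,000 passes to the descendants.
The descendants' portion (1,836,000) is divided into 3 shares of 612,000: Paloma takes 612,000; Xander's 612,000 share passes to Xander's issue; Sibyl's 612,000 share passes to Sibyl's issue.
Xander's share (612,000) is divided into 3 shares of 204,000: Csilla, Henrik, and Uzoma each take 204,000.
Sibyl's share (612,000) is divided into 2 shares of 306,000: Dora and Ximena each take 306,000.

Vidar: 1,299,000; Paloma: 612,000; Csilla: 204,000; Henrik: 204,000; Uzoma: 204,000; Dora: 306,000; Ximena: 306,000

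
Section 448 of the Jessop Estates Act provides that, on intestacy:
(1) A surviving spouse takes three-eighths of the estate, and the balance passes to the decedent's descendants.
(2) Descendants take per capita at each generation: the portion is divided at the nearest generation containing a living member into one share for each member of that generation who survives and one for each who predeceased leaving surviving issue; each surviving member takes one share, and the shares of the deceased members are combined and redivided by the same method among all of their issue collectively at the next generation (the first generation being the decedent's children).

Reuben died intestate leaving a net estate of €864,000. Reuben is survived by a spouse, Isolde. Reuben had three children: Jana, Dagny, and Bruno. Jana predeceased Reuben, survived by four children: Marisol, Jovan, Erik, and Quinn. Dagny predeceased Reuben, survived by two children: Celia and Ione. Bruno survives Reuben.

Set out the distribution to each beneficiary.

Isolde: €324,000; Marisol: €60,000; Jovan: €60,000; Erik: €60,000; Quinn: €60,000; Celia: €60,000; Ione: €60,000; Bruno: €180,000

Isolde takes three-eighths of €864,000 = €324,000. The remaining €540,000 passes to the descendants.
The descendants' portion (€540,000) is divided at the children's generation into 3 shares of €180,000. Bruno takes €180,000. The 2 shares of the deceased (Jana and Dagny) are combined into a pool of €360,000.
That pool (€360,000) is divided at the grandchildren's generation equally among Marisol, Jovan, Erik, Quinn, Celia, and Ione: €60,000 each.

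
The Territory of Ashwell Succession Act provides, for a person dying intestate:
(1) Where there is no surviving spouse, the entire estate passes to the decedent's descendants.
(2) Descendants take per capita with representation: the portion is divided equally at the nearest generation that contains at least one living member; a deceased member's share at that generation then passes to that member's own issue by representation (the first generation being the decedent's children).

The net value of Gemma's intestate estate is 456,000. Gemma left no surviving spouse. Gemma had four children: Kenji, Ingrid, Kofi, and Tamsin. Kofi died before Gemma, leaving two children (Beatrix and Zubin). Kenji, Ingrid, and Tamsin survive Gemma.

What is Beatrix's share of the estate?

Beatrix receives 57,000.

The entire 456,000 passes to the descendants.
That amount (456,000) is divided into 4 shares of 114,000: Kenji, Ingrid, and Tamsin each take 114,000; Kofi's 114,000 share passes to Kofi's issue.
Kofi's share (114,000) is divided into 2 shares of 57,000: Beatrix and Zubin each take 57,000.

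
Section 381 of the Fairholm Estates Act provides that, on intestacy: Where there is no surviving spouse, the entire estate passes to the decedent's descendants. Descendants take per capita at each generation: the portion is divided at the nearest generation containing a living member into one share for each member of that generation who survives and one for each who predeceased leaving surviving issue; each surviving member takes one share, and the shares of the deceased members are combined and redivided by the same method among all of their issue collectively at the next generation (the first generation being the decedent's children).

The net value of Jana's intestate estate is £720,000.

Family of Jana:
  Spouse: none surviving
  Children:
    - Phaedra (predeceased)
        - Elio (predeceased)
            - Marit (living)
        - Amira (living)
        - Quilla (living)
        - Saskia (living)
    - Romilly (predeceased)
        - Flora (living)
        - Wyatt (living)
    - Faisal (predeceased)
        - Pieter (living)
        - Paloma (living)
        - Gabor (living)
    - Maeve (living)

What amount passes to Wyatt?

Wyatt receives £60,000.

The entire £720,000 passes to the descendants.
That amount (£720,000) is divided at the children's generation into 4 shares of £180,000. Maeve takes £180,000. The 3 shares of the deceased (Phaedra, Romilly, and Faisal) are combined into a pool of £540,000.
That pool (£540,000) is divided at the grandchildren's generation into 9 shares of £60,000. Amira, Quilla, Saskia, Flora, Wyatt, Pieter, Paloma, and Gabor each take £60,000. The remaining share for the deceased Elio (£60,000) is carried to the next generation.
That pool (£60,000) passes entirely to Marit, the sole taker at the great-grandchildren's generation.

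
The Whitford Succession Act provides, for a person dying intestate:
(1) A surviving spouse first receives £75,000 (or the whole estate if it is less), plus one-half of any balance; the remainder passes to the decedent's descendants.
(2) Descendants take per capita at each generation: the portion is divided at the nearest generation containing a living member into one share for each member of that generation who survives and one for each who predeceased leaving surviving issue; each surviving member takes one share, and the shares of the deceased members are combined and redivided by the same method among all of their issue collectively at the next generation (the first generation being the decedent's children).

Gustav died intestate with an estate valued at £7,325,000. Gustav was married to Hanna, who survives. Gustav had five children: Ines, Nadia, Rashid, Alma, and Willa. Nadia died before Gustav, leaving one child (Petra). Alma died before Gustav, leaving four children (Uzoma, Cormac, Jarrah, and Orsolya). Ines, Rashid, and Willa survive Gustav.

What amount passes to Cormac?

Hanna first takes £75,000, leaving a balance of £7,250,000. Hanna then takes one-half of the balance (£3,625,000), for a total of £3,700,000. The remaining £3,625,000 passes to the descendants.
The descendants' portion (£3,625,000) is divided at the children's generation into 5 shares of £725,000. Ines, Rashid, and Willa each take £725,000. The 2 shares of the deceased (Nadia and Alma) are combined into a pool of £1,450,000.
That pool (£1,450,000) is divided at the grandchildren's generation equally among Petra, Uzoma, Cormac, Jarrah, and Orsolya: £290,000 each.

Cormac receives £290,000.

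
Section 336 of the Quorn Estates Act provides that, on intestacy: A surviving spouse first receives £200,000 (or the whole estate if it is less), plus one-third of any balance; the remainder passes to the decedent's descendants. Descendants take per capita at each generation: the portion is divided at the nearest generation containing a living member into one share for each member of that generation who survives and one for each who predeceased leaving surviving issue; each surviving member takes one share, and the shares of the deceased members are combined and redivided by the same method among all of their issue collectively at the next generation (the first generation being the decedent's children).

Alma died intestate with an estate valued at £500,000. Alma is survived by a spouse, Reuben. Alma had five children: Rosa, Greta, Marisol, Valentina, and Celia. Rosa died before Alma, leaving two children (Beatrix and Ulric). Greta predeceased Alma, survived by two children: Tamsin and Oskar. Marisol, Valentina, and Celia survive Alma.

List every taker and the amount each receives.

Reuben: £300,000; Beatrix: £20,000; Ulric: £20,000; Tamsin: £20,000; Oskar: £20,000; Marisol: £40,000; Valentina: £40,000; Celia: £40,000

Reuben first takes £200,000, leaving a balance of £300,000. Reuben then takes one-third of the balance (£100,000), for a total of £300,000. The remaining £200,000 passes to the descendants.
The descendants' portion (£200,000) is divided at the children's generation into 5 shares of £40,000. Marisol, Valentina, and Celia each take £40,000. The 2 shares of the deceased (Rosa and Greta) are combined into a pool of £80,000.
That pool (£80,000) is divided at the grandchildren's generation equally among Beatrix, Ulric, Tamsin, and Oskar: £20,000 each.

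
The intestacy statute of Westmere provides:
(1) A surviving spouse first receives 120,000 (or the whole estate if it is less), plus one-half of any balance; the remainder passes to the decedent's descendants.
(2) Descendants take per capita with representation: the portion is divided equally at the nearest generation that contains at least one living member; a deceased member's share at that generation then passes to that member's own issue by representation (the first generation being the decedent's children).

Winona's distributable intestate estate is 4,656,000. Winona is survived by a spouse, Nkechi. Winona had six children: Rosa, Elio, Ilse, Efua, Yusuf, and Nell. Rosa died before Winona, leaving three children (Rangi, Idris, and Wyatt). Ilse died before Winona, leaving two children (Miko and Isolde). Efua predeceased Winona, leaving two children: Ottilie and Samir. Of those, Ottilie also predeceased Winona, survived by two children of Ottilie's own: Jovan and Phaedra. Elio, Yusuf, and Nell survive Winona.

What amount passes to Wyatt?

Wyatt receives 126,000.

Nkechi first takes 120,000, leaving a balance of 4,536,000. Nkechi then takes one-half of the balance (2,268,000), for a total of 2,388,000. The remaining 2,268,000 passes to the descendants.
The descendants' portion (2,268,000) is divided into 6 shares of 378,000: Elio, Yusuf, and Nell each take 378,000; Rosa's 378,000 share passes to Rosa's issue; Ilse's 378,000 share passes to Ilse's issue; Efua's 378,000 share passes to Efua's issue.
Rosa's share (378,000) is divided into 3 shares of 126,000: Rangi, Idris, and Wyatt each take 126,000.
Ilse's share (378,000) is divided into 2 shares of 189,000: Miko and Isolde each take 189,000.
Efua's share (378,000) is divided into 2 shares of 189,000: Samir takes 189,000; Ottilie's 189,000 share passes to Ottilie's issue.
Ottilie's share (189,000) is divided into 2 shares of 94,500: Jovan and Phaedra each take 94,500.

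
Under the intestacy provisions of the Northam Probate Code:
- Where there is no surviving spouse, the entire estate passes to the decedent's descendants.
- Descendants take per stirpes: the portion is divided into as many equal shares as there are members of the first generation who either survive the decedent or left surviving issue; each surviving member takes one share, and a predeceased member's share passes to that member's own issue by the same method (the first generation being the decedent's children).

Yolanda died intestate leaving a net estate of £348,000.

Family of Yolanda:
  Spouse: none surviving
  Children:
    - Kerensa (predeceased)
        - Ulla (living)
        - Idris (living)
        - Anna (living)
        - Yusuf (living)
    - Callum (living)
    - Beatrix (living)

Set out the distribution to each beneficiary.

The entire £348,000 passes to the descendants.
That amount (£348,000) is divided into 3 shares of £116,000: Callum and Beatrix each take £116,000; Kerensa's £116,000 share passes to Kerensa's issue.
Kerensa's share (£116,000) is divided into 4 shares of £29,000: Ulla, Idris, Anna, and Yusuf each take £29,000.

Ulla: £29,000; Idris: £29,000; Anna: £29,000; Yusuf: £29,000; Callum: £116,000; Beatrix: £116,000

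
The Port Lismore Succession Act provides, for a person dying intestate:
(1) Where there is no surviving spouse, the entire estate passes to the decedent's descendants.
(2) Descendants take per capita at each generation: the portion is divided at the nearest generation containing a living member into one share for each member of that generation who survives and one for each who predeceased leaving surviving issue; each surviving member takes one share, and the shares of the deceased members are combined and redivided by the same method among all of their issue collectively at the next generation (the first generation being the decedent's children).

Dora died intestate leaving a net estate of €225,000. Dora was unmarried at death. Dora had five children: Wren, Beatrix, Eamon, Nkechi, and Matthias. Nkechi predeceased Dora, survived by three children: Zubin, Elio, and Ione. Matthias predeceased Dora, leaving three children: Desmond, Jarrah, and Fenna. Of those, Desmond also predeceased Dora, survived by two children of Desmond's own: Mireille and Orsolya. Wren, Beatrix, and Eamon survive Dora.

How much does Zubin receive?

Zubin receives €15,000.

The entire €225,000 passes to the descendants.
That amount (€225,000) is divided at the children's generation into 5 shares of €45,000. Wren, Beatrix, and Eamon each take €45,000. The 2 shares of the deceased (Nkechi and Matthias) are combined into a pool of €90,000.
That pool (€90,000) is divided at the grandchildren's generation into 6 shares of €15,000. Zubin, Elio, Ione, Jarrah, and Fenna each take €15,000. The remaining share for the deceased Desmond (€15,000) is carried to the next generation.
That pool (€15,000) is divided at the great-grandchildren's generation equally among Mireille and Orsolya: €7,500 each.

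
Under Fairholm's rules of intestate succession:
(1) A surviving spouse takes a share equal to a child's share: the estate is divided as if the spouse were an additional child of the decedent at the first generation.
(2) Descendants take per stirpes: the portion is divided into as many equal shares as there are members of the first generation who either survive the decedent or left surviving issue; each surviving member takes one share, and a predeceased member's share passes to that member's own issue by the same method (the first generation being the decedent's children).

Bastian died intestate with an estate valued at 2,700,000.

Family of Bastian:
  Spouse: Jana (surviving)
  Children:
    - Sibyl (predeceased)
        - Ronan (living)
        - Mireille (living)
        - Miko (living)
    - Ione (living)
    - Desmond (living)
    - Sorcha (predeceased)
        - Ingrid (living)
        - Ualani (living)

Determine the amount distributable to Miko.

The spouse counts as an additional share at the children's level, so there are 5 primary shares of 540,000. Jana takes one such share (540,000).
The children's combined portion (2,160,000) is divided into 4 shares of 540,000: Ione and Desmond each take 540,000; Sibyl's 540,000 share passes to Sibyl's issue; Sorcha's 540,000 share passes to Sorcha's issue.
Sibyl's share (540,000) is divided into 3 shares of 180,000: Ronan, Mireille, and Miko each take 180,000.
Sorcha's share (540,000) is divided into 2 shares of 270,000: Ingrid and Ualani each take 270,000.

Miko receives 180,000.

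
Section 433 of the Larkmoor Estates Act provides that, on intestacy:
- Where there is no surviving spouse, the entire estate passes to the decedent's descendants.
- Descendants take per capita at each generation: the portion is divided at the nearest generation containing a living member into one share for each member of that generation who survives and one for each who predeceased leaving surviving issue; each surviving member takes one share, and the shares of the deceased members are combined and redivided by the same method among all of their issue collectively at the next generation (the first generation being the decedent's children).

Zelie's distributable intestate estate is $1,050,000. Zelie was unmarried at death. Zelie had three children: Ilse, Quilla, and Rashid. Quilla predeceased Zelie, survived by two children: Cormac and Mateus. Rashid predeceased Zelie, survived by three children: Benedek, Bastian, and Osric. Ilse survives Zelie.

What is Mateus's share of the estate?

Mateus receives $140,000.

The entire $1,050,000 passes to the descendants.
That amount ($1,050,000) is divided at the children's generation into 3 shares of $350,000. Ilse takes $350,000. The 2 shares of the deceased (Quilla and Rashid) are combined into a pool of $700,000.
That pool ($700,000) is divided at the grandchildren's generation equally among Cormac, Mateus, Benedek, Bastian, and Osric: $140,000 each.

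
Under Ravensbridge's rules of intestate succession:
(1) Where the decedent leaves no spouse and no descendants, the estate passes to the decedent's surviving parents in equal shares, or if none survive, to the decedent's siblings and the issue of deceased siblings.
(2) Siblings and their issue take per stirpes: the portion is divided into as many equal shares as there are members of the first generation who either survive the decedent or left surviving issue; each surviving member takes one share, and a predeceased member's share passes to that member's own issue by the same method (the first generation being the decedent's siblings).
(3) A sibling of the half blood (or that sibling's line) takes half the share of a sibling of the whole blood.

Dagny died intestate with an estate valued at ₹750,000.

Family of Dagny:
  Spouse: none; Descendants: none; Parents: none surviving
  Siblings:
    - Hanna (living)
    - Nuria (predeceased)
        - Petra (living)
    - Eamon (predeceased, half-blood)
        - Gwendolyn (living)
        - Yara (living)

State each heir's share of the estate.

The entire ₹750,000 passes to the siblings and their issue.
Counting each half-blood sibling's line as half a unit, there are 5/2 units in ₹750,000, so one unit is ₹300,000. Whole-blood lines (Hanna and Nuria) take ₹300,000 each; half-blood lines (Eamon) take ₹150,000 each.
Nuria's share (₹300,000) passes entirely to Petra.
Eamon's share (₹150,000) is divided into 2 shares of ₹75,000: Gwendolyn and Yara each take ₹75,000.

Hanna: ₹300,000; Petra: ₹300,000; Gwendolyn: ₹75,000; Yara: ₹75,000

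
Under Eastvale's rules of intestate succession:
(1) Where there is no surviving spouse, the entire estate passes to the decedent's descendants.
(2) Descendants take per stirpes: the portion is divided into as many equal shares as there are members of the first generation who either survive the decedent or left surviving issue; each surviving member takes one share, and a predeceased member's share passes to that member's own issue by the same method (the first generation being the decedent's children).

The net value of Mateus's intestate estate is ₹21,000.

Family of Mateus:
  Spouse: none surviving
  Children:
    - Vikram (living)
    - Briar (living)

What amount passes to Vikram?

The entire ₹21,000 passes to the descendants.
That amount (₹21,000) is divided into 2 shares of ₹10,500: Vikram and Briar each take ₹10,500.

Vikram receives ₹10,500.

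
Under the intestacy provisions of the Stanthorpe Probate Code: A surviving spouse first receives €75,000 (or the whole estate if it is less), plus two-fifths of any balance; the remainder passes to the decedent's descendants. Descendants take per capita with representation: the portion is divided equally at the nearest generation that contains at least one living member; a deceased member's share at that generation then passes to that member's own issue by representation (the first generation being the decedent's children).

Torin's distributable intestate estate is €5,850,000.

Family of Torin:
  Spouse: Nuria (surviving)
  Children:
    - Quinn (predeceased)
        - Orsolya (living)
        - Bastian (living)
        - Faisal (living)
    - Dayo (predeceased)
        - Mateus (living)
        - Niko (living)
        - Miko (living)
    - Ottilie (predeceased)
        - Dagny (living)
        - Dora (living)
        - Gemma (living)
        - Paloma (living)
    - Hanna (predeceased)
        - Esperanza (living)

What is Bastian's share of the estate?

Nuria first takes €75,000, leaving a balance of €5,775,000. Nuria then takes two-fifths of the balance (€2,310,000), for a total of €2,385,000. The remaining €3,465,000 passes to the descendants.
No child survives, so the initial division is made at the grandchildren's generation.
The descendants' portion (€3,465,000) is divided into 11 shares of €315,000: Orsolya, Bastian, Faisal, Mateus, Niko, Miko, Dagny, Dora, Gemma, Paloma, and Esperanza each take €315,000.

Bastian receives €315,000.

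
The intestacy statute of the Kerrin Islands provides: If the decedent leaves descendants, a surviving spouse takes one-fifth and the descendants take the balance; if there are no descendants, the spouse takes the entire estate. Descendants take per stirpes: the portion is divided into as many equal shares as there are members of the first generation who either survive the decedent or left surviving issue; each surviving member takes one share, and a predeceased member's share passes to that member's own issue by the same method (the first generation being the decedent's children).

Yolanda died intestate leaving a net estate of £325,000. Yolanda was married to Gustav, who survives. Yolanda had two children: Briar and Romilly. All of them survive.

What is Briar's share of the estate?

Gustav takes one-fifth of £325,000 = £65,000. The remaining £260,000 passes to the descendants.
The descendants' portion (£260,000) is divided into 2 shares of £130,000: Briar and Romilly each take £130,000.

Briar receives £130,000.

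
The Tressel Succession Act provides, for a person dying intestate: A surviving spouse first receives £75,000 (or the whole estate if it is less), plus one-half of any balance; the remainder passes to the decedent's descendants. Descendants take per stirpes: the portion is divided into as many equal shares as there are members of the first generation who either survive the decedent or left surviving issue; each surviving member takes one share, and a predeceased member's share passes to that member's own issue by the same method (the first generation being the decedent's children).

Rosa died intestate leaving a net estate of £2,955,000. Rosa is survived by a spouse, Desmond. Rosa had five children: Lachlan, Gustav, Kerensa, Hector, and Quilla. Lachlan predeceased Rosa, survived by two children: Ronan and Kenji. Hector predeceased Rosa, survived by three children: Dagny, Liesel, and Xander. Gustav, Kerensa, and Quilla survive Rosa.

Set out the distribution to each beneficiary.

Desmond: £1,515,000; Ronan: £144,000; Kenji: £144,000; Gustav: £288,000; Kerensa: £288,000; Dagny: £96,000; Liesel: £96,000; Xander: £96,000; Quilla: £288,000

Desmond first takes £75,000, leaving a balance of £2,880,000. Desmond then takes one-half of the balance (£1,440,000), for a total of £1,515,000. The remaining £1,440,000 passes to the descendants.
The descendants' portion (£1,440,000) is divided into 5 shares of £288,000: Gustav, Kerensa, and Quilla each take £288,000; Lachlan's £288,000 share passes to Lachlan's issue; Hector's £288,000 share passes to Hector's issue.
Lachlan's share (£288,000) is divided into 2 shares of £144,000: Ronan and Kenji each take £144,000.
Hector's share (£288,000) is divided into 3 shares of £96,000: Dagny, Liesel, and Xander each take £96,000.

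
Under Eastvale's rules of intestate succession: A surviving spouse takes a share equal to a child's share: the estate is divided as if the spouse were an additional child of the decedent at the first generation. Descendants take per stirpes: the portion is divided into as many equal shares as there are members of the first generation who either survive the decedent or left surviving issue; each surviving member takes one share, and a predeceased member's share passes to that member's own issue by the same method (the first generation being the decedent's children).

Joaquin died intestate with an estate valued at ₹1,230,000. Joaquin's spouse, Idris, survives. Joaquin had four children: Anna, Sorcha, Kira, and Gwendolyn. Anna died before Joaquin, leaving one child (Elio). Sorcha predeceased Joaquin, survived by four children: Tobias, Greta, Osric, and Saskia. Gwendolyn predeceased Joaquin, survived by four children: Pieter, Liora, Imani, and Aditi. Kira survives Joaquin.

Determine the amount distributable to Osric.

Osric receives ₹61,500.

The spouse counts as an additional share at the children's level, so there are 5 primary shares of ₹246,000. Idris takes one such share (₹246,000).
The children's combined portion (₹984,000) is divided into 4 shares of ₹246,000: Kira takes ₹246,000; Anna's ₹246,000 share passes to Anna's issue; Sorcha's ₹246,000 share passes to Sorcha's issue; Gwendolyn's ₹246,000 share passes to Gwendolyn's issue.
Anna's share (₹246,000) passes entirely to Elio.
Sorcha's share (₹246,000) is divided into 4 shares of ₹61,500: Tobias, Greta, Osric, and Saskia each take ₹61,500.
Gwendolyn's share (₹246,000) is divided into 4 shares of ₹61,500: Pieter, Liora, Imani, and Aditi each take ₹61,500.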